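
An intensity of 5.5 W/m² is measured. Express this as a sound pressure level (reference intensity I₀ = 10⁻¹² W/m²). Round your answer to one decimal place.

127.4 dB

L = 10·log₁₀(I/I₀) = 10·log₁₀(5.5/10⁻¹²) = 10·log₁₀(5.5×10^12).
L = 10·(0.7404 + 12) = 127.40 dB.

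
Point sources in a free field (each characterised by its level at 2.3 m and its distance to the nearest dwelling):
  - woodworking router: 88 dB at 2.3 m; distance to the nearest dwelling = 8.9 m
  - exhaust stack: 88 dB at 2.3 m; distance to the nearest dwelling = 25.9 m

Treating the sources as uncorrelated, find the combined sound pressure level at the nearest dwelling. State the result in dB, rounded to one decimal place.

76.7 dB

Apply inverse-square spreading to bring every level to the receiver, then sum 10^(L/10).
woodworking router: 88 − 20·log₁₀(8.9/2.3) = 88 − 11.75 = 76.25 dB.
exhaust stack: 88 − 20·log₁₀(25.9/2.3) = 88 − 21.03 = 66.97 dB.
Σ 10^(L/10) = 4.711e+07 → L_total = 10·log₁₀(4.711e+07) = 76.73 dB.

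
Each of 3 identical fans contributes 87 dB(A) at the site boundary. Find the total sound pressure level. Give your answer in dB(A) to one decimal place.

91.8 dB(A)

N identical incoherent sources raise the level by 10·log₁₀ N.
L_total = 87 + 10·log₁₀(3) = 87 + 4.771 = 91.77 dB(A).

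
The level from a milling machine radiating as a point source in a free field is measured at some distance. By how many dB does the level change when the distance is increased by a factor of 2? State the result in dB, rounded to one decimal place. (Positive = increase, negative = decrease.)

-6.0 dB

A point source loses 6 dB per doubling of distance; generally ΔL = −20·log₁₀(r₂/r₁).
ΔL = −20·log₁₀(2) = -6.02 dB.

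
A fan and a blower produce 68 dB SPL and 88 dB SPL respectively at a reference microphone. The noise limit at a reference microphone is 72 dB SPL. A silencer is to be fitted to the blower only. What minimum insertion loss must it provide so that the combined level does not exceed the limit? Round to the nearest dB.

Fixed contribution from the other source: Σ 10^(L/10) = 10^(68/10) = 6.310e+06 (68.00 dB SPL).
To meet 72 dB SPL overall, the treated blower may contribute at most 10^(72/10) − 6.310e+06 = 9.539e+06, i.e. 69.80 dB SPL.
So the blower must be reduced from 88 to 69.80 dB SPL: IL = 18.20 dB.

18 dB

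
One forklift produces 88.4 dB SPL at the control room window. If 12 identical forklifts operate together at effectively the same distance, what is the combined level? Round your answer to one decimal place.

99.2 dB SPL

L_total = L₁ + 10·log₁₀ N for N identical incoherent sources.
L_total = 88.4 + 10·log₁₀(12) = 88.4 + 10.792 = 99.19 dB SPL.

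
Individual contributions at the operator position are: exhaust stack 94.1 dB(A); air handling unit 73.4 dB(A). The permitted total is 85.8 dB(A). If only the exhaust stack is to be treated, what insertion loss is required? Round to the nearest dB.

9 dB

The untreated sources together contribute 10^(73.4/10) = 2.188e+07, i.e. 73.40 dB(A).
To meet 85.8 dB(A) overall, the treated exhaust stack may contribute at most 10^(85.8/10) − 2.188e+07 = 3.583e+08, i.e. 85.54 dB(A).
Required insertion loss = 94.1 − 85.54 = 8.56 dB.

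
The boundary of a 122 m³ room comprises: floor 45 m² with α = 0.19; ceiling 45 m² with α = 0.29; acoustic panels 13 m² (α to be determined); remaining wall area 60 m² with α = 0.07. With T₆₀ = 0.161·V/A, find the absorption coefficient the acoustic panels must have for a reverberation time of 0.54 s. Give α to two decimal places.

0.81

From T₆₀ = 0.161·V/A, the target T₆₀ = 0.54 s needs A = 0.161·122/0.54 = 36.37 m².
Absorption from the other surfaces = 45·0.19 + 45·0.29 + 60·0.07 = 25.80 m², so the acoustic panels must supply 10.57 m² over 13 m².
α = 10.57/13 = 0.813.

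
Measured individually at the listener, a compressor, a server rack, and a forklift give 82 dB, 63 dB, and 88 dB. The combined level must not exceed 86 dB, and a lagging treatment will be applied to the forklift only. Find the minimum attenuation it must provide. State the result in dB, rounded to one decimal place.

4.2 dB

Everything except the forklift sums to 10^(82/10) + 10^(63/10) = 1.605e+08 in linear terms, 82.05 dB.
The limit corresponds to 10^(86/10) = 3.981e+08; subtracting the fixed part leaves 2.376e+08 for the forklift, i.e. 83.76 dB.
Required insertion loss = 88 − 83.76 = 4.24 dB.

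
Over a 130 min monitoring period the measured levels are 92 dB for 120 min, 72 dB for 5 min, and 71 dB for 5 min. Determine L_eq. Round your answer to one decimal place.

91.7 dB

The energy average is taken in the linear domain: L_eq = 10·log₁₀[(Σ tᵢ·10^(Lᵢ/10))/T], T = 130 min.
Σ tᵢ·10^(Lᵢ/10) = 120·10^(92/10) + 5·10^(72/10) + 5·10^(71/10) = 1.903e+11.
L_eq = 10·log₁₀(1.903e+11/130) = 91.66 dB.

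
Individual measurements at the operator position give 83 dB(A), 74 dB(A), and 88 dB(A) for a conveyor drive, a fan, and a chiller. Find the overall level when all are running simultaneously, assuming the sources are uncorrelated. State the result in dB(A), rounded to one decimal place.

89.3 dB(A)

Incoherent sources combine by intensity addition: L_total = 10·log₁₀(Σ 10^(L_i/10)).
Σ 10^(L/10) = 10^(83/10) + 10^(74/10) + 10^(88/10) = 8.556e+08.
L_total = 10·log₁₀(8.556e+08) = 89.32 dB(A).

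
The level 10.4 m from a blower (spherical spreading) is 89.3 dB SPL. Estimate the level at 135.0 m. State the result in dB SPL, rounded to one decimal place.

67.0 dB SPL

Spherical spreading from a point source gives a 20·log₁₀(r₂/r₁) drop.
L₂ = 89.3 − 20·log₁₀(135.0/10.4) = 89.3 − 22.266 = 67.03 dB SPL.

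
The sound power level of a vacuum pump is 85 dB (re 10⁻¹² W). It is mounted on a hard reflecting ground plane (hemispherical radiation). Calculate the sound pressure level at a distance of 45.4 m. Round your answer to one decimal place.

43.9 dB

Free-field hemispherical radiation: L_p = L_w − 10·log₁₀(2π·r²), r = 45.4 m.
2π·r² = 1.295e+04 m², 10·log₁₀ of that is 41.123 dB.
L_p = 85 − 41.123 = 43.88 dB.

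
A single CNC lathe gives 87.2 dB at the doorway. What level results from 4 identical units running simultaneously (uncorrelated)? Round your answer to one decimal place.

With 4 equal, uncorrelated contributions the intensity is 4× that of one unit, giving a rise of 10·log₁₀ 4.
L_total = 87.2 + 10·log₁₀(4) = 87.2 + 6.021 = 93.22 dB.

93.2 dB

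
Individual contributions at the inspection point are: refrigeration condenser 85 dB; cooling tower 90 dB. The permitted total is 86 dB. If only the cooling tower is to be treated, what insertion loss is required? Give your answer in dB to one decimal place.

10.9 dB

Everything except the cooling tower sums to 10^(85/10) = 3.162e+08 in linear terms, 85.00 dB.
The limit corresponds to 10^(86/10) = 3.981e+08; subtracting the fixed part leaves 8.188e+07 for the cooling tower, i.e. 79.13 dB.
So the cooling tower must be reduced from 90 to 79.13 dB: IL = 10.87 dB.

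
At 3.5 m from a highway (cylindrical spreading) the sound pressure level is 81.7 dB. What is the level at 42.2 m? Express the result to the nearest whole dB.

Line-source attenuation: ΔL = 10·log₁₀(r₂/r₁) = 10·log₁₀(42.2/3.5) = 10.812 dB.
L₂ = 81.7 − 10·log₁₀(42.2/3.5) = 81.7 − 10.812 = 70.89 dB.

71 dB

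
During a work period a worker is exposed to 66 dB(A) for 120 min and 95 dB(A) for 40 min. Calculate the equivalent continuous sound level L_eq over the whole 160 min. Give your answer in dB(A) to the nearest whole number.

The energy average is taken in the linear domain: L_eq = 10·log₁₀[(Σ tᵢ·10^(Lᵢ/10))/T], T = 160 min.
Σ tᵢ·10^(Lᵢ/10) = 120·10^(66/10) + 40·10^(95/10) = 1.270e+11.
L_eq = 10·log₁₀(1.270e+11/160) = 89.00 dB(A).

89 dB(A)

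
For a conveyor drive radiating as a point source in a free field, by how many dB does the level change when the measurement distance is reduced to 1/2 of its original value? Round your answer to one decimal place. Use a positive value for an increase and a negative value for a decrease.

+6.0 dB

With spherical spreading the level changes by −20·log₁₀(r₂/r₁).
ΔL = −20·log₁₀(0.5) = +6.02 dB.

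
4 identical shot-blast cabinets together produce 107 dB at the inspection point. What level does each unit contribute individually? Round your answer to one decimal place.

101.0 dB

For N identical incoherent sources L_total = L₁ + 10·log₁₀ N, so L₁ = 107 − 10·log₁₀(4) = 107 − 6.021.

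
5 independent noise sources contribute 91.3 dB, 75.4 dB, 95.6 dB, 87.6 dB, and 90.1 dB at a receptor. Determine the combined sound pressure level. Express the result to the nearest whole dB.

For uncorrelated sources the intensities add, so convert each level to linear form, sum, and take 10·log₁₀ of the total.
Σ 10^(L/10) = 10^(91.3/10) + 10^(75.4/10) + 10^(95.6/10) + 10^(87.6/10) + 10^(90.1/10) = 6.613e+09.
L_total = 10·log₁₀(6.613e+09) = 98.20 dB.

98 dB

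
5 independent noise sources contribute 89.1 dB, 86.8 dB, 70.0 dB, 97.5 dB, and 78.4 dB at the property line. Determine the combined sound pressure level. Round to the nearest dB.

98 dB

For uncorrelated sources the intensities add, so convert each level to linear form, sum, and take 10·log₁₀ of the total.
Σ 10^(L/10) = 10^(89.1/10) + 10^(86.8/10) + 10^(70.0/10) + 10^(97.5/10) + 10^(78.4/10) = 6.994e+09.
L_total = 10·log₁₀(6.994e+09) = 98.45 dB.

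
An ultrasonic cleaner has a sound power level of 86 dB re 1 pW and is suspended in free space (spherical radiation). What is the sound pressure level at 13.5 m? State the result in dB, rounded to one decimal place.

The power spreads over a sphere of area 4π·r², so L_p = L_w − 10·log₁₀(4π·r²).
4π·r² = 2290 m², 10·log₁₀ of that is 33.599 dB.
L_p = 86 − 33.599 = 52.40 dB.

52.4 dB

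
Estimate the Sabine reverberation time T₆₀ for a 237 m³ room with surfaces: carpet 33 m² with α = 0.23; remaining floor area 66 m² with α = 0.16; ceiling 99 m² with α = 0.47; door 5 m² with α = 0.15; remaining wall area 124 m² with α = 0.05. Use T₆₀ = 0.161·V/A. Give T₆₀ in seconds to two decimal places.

Summing Sᵢαᵢ: 33·0.23 + 66·0.16 + 99·0.47 + 5·0.15 + 124·0.05 = 71.63 m².
T₆₀ = 0.161 × 237 / 71.63 = 0.533 s.

0.53 s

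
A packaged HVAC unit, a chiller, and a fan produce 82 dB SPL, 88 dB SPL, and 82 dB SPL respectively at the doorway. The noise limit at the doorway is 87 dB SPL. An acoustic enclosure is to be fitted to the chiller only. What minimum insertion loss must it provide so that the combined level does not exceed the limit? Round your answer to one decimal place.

5.3 dB

Everything except the chiller sums to 10^(82/10) + 10^(82/10) = 3.170e+08 in linear terms, 85.01 dB SPL.
To meet 87 dB SPL overall, the treated chiller may contribute at most 10^(87/10) − 3.170e+08 = 1.842e+08, i.e. 82.65 dB SPL.
So the chiller must be reduced from 88 to 82.65 dB SPL: IL = 5.35 dB.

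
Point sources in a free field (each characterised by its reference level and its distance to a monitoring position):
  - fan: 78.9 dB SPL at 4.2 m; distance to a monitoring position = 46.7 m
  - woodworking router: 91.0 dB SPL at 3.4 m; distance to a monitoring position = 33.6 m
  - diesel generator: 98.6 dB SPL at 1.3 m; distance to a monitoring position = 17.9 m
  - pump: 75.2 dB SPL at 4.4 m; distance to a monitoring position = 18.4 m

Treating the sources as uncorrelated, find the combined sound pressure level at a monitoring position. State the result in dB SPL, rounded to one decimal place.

Apply inverse-square spreading to bring every level to the receiver, then sum 10^(L/10).
fan: 78.9 − 20·log₁₀(46.7/4.2) = 78.9 − 20.92 = 57.98 dB SPL.
woodworking router: 91.0 − 20·log₁₀(33.6/3.4) = 91.0 − 19.90 = 71.10 dB SPL.
diesel generator: 98.6 − 20·log₁₀(17.9/1.3) = 98.6 − 22.78 = 75.82 dB SPL.
pump: 75.2 − 20·log₁₀(18.4/4.4) = 75.2 − 12.43 = 62.77 dB SPL.
Σ 10^(L/10) = 5.362e+07 → L_total = 10·log₁₀(5.362e+07) = 77.29 dB SPL.

77.3 dB SPL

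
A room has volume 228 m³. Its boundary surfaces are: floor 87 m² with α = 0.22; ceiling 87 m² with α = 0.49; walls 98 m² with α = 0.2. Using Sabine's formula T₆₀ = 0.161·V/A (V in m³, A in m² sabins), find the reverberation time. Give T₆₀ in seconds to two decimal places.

0.45 s

Summing Sᵢαᵢ: 87·0.22 + 87·0.49 + 98·0.2 = 81.37 m².
T₆₀ = 0.161·V/A = 0.161·228/81.37 = 0.451 s.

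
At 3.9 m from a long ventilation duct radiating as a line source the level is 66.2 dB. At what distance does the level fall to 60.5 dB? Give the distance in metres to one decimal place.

14.5 m

The 5.7 dB drop corresponds to a distance ratio of 10^(5.7/10) for a line source.
r₂ = 3.9·10^((66.2−60.5)/10) = 3.9·10^(5.7/10) = 14.49 m.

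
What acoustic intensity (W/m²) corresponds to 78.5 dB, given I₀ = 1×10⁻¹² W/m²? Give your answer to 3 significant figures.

7.08e-05 W/m²

I/I₀ = 10^(78.5/10) = 7.079e+07, so I = 7.079e+07 × 10⁻¹² W/m².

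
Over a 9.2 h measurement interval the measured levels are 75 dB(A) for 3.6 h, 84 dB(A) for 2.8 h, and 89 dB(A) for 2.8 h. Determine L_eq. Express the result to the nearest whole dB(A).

Weight each interval's intensity by its duration and average over T = 9.2 h:
Σ tᵢ·10^(Lᵢ/10) = 3.6·10^(75/10) + 2.8·10^(84/10) + 2.8·10^(89/10) = 3.041e+09.
L_eq = 10·log₁₀(3.041e+09/9.2) = 85.19 dB(A).

85 dB(A)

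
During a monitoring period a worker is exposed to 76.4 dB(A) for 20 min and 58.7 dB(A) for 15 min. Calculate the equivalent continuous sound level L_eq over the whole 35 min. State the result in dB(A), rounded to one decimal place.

L_eq = 10·log₁₀[(1/T)·Σ tᵢ·10^(Lᵢ/10)] with T = 35 min.
Σ tᵢ·10^(Lᵢ/10) = 20·10^(76.4/10) + 15·10^(58.7/10) = 8.842e+08.
L_eq = 10·log₁₀(8.842e+08/35) = 74.02 dB(A).

74.0 dB(A)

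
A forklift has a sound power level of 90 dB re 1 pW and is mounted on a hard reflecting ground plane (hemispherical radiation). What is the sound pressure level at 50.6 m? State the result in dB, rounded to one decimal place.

The power spreads over a hemisphere of area 2π·r², so L_p = L_w − 10·log₁₀(2π·r²).
2π·r² = 1.609e+04 m², 10·log₁₀ of that is 42.065 dB.
L_p = 90 − 42.065 = 47.94 dB.

47.9 dB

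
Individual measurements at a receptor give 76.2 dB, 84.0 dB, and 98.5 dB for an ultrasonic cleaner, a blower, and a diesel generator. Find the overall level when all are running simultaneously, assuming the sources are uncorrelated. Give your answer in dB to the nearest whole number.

For uncorrelated sources the intensities add, so convert each level to linear form, sum, and take 10·log₁₀ of the total.
Σ 10^(L/10) = 10^(76.2/10) + 10^(84.0/10) + 10^(98.5/10) = 7.372e+09.
L_total = 10·log₁₀(7.372e+09) = 98.68 dB.

99 dB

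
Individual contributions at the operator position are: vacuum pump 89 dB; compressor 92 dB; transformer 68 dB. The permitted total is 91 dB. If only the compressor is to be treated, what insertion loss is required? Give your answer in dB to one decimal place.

5.4 dB

Fixed contribution from the other sources: Σ 10^(L/10) = 10^(89/10) + 10^(68/10) = 8.006e+08 (89.03 dB).
The limit corresponds to 10^(91/10) = 1.259e+09; subtracting the fixed part leaves 4.583e+08 for the compressor, i.e. 86.61 dB.
Required insertion loss = 92 − 86.61 = 5.39 dB.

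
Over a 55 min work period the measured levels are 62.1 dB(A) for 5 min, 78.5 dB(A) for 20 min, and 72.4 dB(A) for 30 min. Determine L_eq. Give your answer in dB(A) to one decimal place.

L_eq = 10·log₁₀[(1/T)·Σ tᵢ·10^(Lᵢ/10)] with T = 55 min.
Σ tᵢ·10^(Lᵢ/10) = 5·10^(62.1/10) + 20·10^(78.5/10) + 30·10^(72.4/10) = 1.945e+09.
L_eq = 10·log₁₀(1.945e+09/55) = 75.49 dB(A).

75.5 dB(A)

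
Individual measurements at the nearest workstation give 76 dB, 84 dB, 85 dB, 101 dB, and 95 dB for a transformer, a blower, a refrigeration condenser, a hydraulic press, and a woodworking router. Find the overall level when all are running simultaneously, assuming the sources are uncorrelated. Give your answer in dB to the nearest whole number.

102 dB

Incoherent sources combine by intensity addition: L_total = 10·log₁₀(Σ 10^(L_i/10)).
Σ 10^(L/10) = 10^(76/10) + 10^(84/10) + 10^(85/10) + 10^(101/10) + 10^(95/10) = 1.636e+10.
L_total = 10·log₁₀(1.636e+10) = 102.14 dB.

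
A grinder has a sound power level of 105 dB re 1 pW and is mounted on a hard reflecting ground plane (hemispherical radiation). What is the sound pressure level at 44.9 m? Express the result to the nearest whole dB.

64 dB

L_p = L_w − 10·log₁₀(2π·r²) with r = 44.9 m.
2π·r² = 1.267e+04 m², 10·log₁₀ of that is 41.027 dB.
L_p = 105 − 41.027 = 63.97 dB.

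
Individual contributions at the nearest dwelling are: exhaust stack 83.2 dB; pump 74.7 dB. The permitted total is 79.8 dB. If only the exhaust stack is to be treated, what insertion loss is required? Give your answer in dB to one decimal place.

The untreated sources together contribute 10^(74.7/10) = 2.951e+07, i.e. 74.70 dB.
The limit corresponds to 10^(79.8/10) = 9.550e+07; subtracting the fixed part leaves 6.599e+07 for the exhaust stack, i.e. 78.19 dB.
Required insertion loss = 83.2 − 78.19 = 5.01 dB.

5.0 dB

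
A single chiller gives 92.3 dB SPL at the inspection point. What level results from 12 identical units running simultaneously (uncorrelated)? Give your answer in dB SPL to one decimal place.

N identical incoherent sources raise the level by 10·log₁₀ N.
L_total = 92.3 + 10·log₁₀(12) = 92.3 + 10.792 = 103.09 dB SPL.

103.1 dB SPL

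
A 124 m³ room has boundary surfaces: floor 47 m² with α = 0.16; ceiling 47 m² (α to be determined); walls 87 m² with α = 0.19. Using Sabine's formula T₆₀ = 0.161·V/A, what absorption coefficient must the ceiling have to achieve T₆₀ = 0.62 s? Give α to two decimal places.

A = 0.161·V/T₆₀ = 0.161·124/0.62 = 32.20 m² sabins.
Absorption from the other surfaces = 47·0.16 + 87·0.19 = 24.05 m², so the ceiling must supply 8.15 m² over 47 m².
α = 8.15/47 = 0.173.

0.17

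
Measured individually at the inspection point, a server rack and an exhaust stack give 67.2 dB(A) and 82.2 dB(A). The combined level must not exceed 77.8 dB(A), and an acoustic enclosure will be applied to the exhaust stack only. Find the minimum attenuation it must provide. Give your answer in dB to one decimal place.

4.8 dB

Fixed contribution from the other source: Σ 10^(L/10) = 10^(67.2/10) = 5.248e+06 (67.20 dB(A)).
To meet 77.8 dB(A) overall, the treated exhaust stack may contribute at most 10^(77.8/10) − 5.248e+06 = 5.501e+07, i.e. 77.40 dB(A).
Required insertion loss = 82.2 − 77.40 = 4.80 dB.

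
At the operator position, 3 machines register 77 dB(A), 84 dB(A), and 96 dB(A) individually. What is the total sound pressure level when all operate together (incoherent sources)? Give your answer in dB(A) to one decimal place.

96.3 dB(A)

For uncorrelated sources the intensities add, so convert each level to linear form, sum, and take 10·log₁₀ of the total.
Σ 10^(L/10) = 10^(77/10) + 10^(84/10) + 10^(96/10) = 4.282e+09.
L_total = 10·log₁₀(4.282e+09) = 96.32 dB(A).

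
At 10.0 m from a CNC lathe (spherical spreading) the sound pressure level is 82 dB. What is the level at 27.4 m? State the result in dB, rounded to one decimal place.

73.2 dB

Spherical spreading from a point source gives a 20·log₁₀(r₂/r₁) drop.
L₂ = 82 − 20·log₁₀(27.4/10.0) = 82 − 8.755 = 73.24 dB.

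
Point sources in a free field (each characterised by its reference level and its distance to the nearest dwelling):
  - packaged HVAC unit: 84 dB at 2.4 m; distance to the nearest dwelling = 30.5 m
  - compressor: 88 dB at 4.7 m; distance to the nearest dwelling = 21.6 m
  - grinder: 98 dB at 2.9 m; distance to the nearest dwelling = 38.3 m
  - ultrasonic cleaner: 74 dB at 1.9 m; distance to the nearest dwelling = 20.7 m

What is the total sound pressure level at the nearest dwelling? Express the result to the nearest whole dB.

Propagate each source to the receiver with L = L_ref − 20·log₁₀(r/r_ref), then add intensities.
packaged HVAC unit: 84 − 20·log₁₀(30.5/2.4) = 84 − 22.08 = 61.92 dB.
compressor: 88 − 20·log₁₀(21.6/4.7) = 88 − 13.25 = 74.75 dB.
grinder: 98 − 20·log₁₀(38.3/2.9) = 98 − 22.42 = 75.58 dB.
ultrasonic cleaner: 74 − 20·log₁₀(20.7/1.9) = 74 − 20.74 = 53.26 dB.
Σ 10^(L/10) = 6.781e+07 → L_total = 10·log₁₀(6.781e+07) = 78.31 dB.

78 dB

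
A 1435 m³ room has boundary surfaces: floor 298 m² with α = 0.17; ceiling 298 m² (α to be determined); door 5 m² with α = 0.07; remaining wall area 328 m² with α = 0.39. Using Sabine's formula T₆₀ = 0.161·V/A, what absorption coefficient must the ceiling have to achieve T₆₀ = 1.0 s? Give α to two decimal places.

0.17

Required total absorption A = 0.161·1435/1.0 = 231.03 m².
Absorption from the other surfaces = 298·0.17 + 5·0.07 + 328·0.39 = 178.93 m², so the ceiling must supply 52.10 m² over 298 m².
α = 52.10/298 = 0.175.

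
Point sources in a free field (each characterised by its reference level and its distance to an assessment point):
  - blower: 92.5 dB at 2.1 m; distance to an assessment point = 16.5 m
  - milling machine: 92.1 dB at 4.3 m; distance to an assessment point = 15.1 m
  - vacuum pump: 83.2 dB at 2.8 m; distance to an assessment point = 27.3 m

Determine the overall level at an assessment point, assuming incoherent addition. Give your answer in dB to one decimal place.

Apply inverse-square spreading to bring every level to the receiver, then sum 10^(L/10).
blower: 92.5 − 20·log₁₀(16.5/2.1) = 92.5 − 17.91 = 74.59 dB.
milling machine: 92.1 − 20·log₁₀(15.1/4.3) = 92.1 − 10.91 = 81.19 dB.
vacuum pump: 83.2 − 20·log₁₀(27.3/2.8) = 83.2 − 19.78 = 63.42 dB.
Σ 10^(L/10) = 1.625e+08 → L_total = 10·log₁₀(1.625e+08) = 82.11 dB.

82.1 dB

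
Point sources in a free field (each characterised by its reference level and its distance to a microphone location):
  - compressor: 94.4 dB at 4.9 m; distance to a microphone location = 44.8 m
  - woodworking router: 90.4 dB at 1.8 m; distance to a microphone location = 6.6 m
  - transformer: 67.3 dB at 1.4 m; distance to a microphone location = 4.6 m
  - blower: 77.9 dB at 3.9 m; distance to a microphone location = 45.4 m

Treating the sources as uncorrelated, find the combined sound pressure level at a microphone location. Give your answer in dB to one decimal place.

Apply inverse-square spreading to bring every level to the receiver, then sum 10^(L/10).
compressor: 94.4 − 20·log₁₀(44.8/4.9) = 94.4 − 19.22 = 75.18 dB.
woodworking router: 90.4 − 20·log₁₀(6.6/1.8) = 90.4 − 11.29 = 79.11 dB.
transformer: 67.3 − 20·log₁₀(4.6/1.4) = 67.3 − 10.33 = 56.97 dB.
blower: 77.9 − 20·log₁₀(45.4/3.9) = 77.9 − 21.32 = 56.58 dB.
Σ 10^(L/10) = 1.155e+08 → L_total = 10·log₁₀(1.155e+08) = 80.62 dB.

80.6 dB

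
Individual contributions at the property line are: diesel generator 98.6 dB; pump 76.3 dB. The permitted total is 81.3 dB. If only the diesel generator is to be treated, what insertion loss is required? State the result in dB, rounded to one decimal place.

Everything except the diesel generator sums to 10^(76.3/10) = 4.266e+07 in linear terms, 76.30 dB.
To meet 81.3 dB overall, the treated diesel generator may contribute at most 10^(81.3/10) − 4.266e+07 = 9.224e+07, i.e. 79.65 dB.
Required insertion loss = 98.6 − 79.65 = 18.95 dB.

19.0 dB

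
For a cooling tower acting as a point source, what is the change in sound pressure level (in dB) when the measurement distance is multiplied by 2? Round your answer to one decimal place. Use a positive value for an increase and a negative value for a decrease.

A point source loses 6 dB per doubling of distance; generally ΔL = −20·log₁₀(r₂/r₁).
ΔL = −20·log₁₀(2) = -6.02 dB.

-6.0 dB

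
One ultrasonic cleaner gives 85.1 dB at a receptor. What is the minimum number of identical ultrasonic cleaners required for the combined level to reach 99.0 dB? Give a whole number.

25

The shortfall is 99.0 − 85.1 = 13.9 dB, and N units add 10·log₁₀ N, so need 10·log₁₀ N ≥ 13.9.
N ≥ 10^(13.9/10) = 24.547, so N = 25.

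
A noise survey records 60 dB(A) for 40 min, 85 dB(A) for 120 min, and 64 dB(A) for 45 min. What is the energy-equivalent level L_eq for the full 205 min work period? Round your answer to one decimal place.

Weight each interval's intensity by its duration and average over T = 205 min:
Σ tᵢ·10^(Lᵢ/10) = 40·10^(60/10) + 120·10^(85/10) + 45·10^(64/10) = 3.810e+10.
L_eq = 10·log₁₀(3.810e+10/205) = 82.69 dB(A).

82.7 dB(A)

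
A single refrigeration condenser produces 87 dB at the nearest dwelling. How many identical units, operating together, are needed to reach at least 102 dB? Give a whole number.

The shortfall is 102 − 87 = 15.0 dB, and N units add 10·log₁₀ N, so need 10·log₁₀ N ≥ 15.0.
N ≥ 10^(15.0/10) = 31.623, so N = 32.

32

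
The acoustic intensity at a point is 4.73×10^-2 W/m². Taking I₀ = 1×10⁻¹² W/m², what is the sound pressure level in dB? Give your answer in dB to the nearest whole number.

107 dB

Dividing by I₀ shifts the exponent by 12: I/I₀ = 4.73×10^10.
L = 10·(0.6749 + 10) = 106.75 dB.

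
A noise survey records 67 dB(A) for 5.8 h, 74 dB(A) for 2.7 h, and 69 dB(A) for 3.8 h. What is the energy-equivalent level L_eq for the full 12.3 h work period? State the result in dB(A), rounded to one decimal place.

The energy average is taken in the linear domain: L_eq = 10·log₁₀[(Σ tᵢ·10^(Lᵢ/10))/T], T = 12.3 h.
Σ tᵢ·10^(Lᵢ/10) = 5.8·10^(67/10) + 2.7·10^(74/10) + 3.8·10^(69/10) = 1.271e+08.
L_eq = 10·log₁₀(1.271e+08/12.3) = 70.14 dB(A).

70.1 dB(A)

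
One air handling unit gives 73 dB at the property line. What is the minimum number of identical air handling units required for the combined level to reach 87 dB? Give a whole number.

26

Need L₁ + 10·log₁₀ N ≥ 87, i.e. log₁₀ N ≥ 1.40.
N ≥ 10^(14.0/10) = 25.119, so N = 26.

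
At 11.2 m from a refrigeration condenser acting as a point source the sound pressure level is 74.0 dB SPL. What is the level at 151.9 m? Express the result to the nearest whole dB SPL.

Point-source attenuation: ΔL = 20·log₁₀(r₂/r₁) = 20·log₁₀(151.9/11.2) = 22.647 dB.
L₂ = 74.0 − 20·log₁₀(151.9/11.2) = 74.0 − 22.647 = 51.35 dB SPL.

51 dB SPL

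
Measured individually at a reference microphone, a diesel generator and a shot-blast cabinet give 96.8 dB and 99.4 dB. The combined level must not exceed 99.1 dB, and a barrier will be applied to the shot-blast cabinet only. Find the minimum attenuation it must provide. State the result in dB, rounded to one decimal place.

4.2 dB

Fixed contribution from the other source: Σ 10^(L/10) = 10^(96.8/10) = 4.786e+09 (96.80 dB).
To meet 99.1 dB overall, the treated shot-blast cabinet may contribute at most 10^(99.1/10) − 4.786e+09 = 3.342e+09, i.e. 95.24 dB.
So the shot-blast cabinet must be reduced from 99.4 to 95.24 dB: IL = 4.16 dB.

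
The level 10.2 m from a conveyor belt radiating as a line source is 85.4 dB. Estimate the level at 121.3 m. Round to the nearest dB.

For a line source, L₂ = L₁ − 10·log₁₀(r₂/r₁).
L₂ = 85.4 − 10·log₁₀(121.3/10.2) = 85.4 − 10.753 = 74.65 dB.

75 dB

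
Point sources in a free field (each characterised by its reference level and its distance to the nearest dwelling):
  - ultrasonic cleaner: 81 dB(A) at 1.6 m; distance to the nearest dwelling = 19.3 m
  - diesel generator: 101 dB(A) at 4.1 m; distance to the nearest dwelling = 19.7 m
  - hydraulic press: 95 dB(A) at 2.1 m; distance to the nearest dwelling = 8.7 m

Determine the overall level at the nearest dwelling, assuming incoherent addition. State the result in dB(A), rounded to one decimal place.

First find each source's level at the receiver (point-source: −20·log₁₀(r/r_ref)), then combine on an intensity basis.
ultrasonic cleaner: 81 − 20·log₁₀(19.3/1.6) = 81 − 21.63 = 59.37 dB(A).
diesel generator: 101 − 20·log₁₀(19.7/4.1) = 101 − 13.63 = 87.37 dB(A).
hydraulic press: 95 − 20·log₁₀(8.7/2.1) = 95 − 12.35 = 82.65 dB(A).
Σ 10^(L/10) = 7.304e+08 → L_total = 10·log₁₀(7.304e+08) = 88.64 dB(A).

88.6 dB(A)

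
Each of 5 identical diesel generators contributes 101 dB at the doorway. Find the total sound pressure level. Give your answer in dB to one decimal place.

108.0 dB

N identical incoherent sources raise the level by 10·log₁₀ N.
L_total = 101 + 10·log₁₀(5) = 101 + 6.990 = 107.99 dB.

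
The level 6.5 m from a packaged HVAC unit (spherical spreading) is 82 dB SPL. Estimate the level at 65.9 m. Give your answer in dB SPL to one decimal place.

For a point source, L₂ = L₁ − 20·log₁₀(r₂/r₁).
L₂ = 82 − 20·log₁₀(65.9/6.5) = 82 − 20.119 = 61.88 dB SPL.

61.9 dB SPL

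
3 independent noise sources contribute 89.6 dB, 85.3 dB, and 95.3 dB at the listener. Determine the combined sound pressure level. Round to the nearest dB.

97 dB

For uncorrelated sources the intensities add, so convert each level to linear form, sum, and take 10·log₁₀ of the total.
Σ 10^(L/10) = 10^(89.6/10) + 10^(85.3/10) + 10^(95.3/10) = 4.639e+09.
L_total = 10·log₁₀(4.639e+09) = 96.66 dB.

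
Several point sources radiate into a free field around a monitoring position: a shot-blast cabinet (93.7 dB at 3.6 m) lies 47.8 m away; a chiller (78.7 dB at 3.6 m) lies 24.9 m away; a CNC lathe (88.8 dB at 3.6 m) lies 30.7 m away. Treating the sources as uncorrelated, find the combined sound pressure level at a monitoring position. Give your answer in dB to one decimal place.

Apply inverse-square spreading to bring every level to the receiver, then sum 10^(L/10).
shot-blast cabinet: 93.7 − 20·log₁₀(47.8/3.6) = 93.7 − 22.46 = 71.24 dB.
chiller: 78.7 − 20·log₁₀(24.9/3.6) = 78.7 − 16.80 = 61.90 dB.
CNC lathe: 88.8 − 20·log₁₀(30.7/3.6) = 88.8 − 18.62 = 70.18 dB.
Σ 10^(L/10) = 2.528e+07 → L_total = 10·log₁₀(2.528e+07) = 74.03 dB.

74.0 dB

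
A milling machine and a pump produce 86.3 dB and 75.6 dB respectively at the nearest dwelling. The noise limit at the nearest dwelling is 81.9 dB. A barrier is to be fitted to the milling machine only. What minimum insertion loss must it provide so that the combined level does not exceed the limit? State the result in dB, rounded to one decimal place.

5.6 dB

Everything except the milling machine sums to 10^(75.6/10) = 3.631e+07 in linear terms, 75.60 dB.
The limit corresponds to 10^(81.9/10) = 1.549e+08; subtracting the fixed part leaves 1.186e+08 for the milling machine, i.e. 80.74 dB.
Required insertion loss = 86.3 − 80.74 = 5.56 dB.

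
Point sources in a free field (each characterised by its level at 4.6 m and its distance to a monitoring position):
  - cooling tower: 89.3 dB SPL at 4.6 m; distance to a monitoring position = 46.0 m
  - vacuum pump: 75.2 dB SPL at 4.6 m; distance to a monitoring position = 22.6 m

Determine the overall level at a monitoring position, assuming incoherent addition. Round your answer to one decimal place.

69.9 dB SPL

Propagate each source to the receiver with L = L_ref − 20·log₁₀(r/r_ref), then add intensities.
cooling tower: 89.3 − 20·log₁₀(46.0/4.6) = 89.3 − 20.00 = 69.30 dB SPL.
vacuum pump: 75.2 − 20·log₁₀(22.6/4.6) = 75.2 − 13.83 = 61.37 dB SPL.
Σ 10^(L/10) = 9.883e+06 → L_total = 10·log₁₀(9.883e+06) = 69.95 dB SPL.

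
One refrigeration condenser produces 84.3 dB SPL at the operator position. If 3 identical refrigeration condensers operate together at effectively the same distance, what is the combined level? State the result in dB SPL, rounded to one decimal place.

With 3 equal, uncorrelated contributions the intensity is 3× that of one unit, giving a rise of 10·log₁₀ 3.
L_total = 84.3 + 10·log₁₀(3) = 84.3 + 4.771 = 89.07 dB SPL.

89.1 dB SPL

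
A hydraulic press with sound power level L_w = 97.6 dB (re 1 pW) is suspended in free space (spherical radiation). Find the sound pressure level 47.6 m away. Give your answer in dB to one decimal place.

53.1 dB

L_p = L_w − 10·log₁₀(4π·r²) with r = 47.6 m.
4π·r² = 2.847e+04 m², 10·log₁₀ of that is 44.544 dB.
L_p = 97.6 − 44.544 = 53.06 dB.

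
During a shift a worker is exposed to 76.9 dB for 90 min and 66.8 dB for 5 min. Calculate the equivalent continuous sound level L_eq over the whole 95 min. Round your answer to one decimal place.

Weight each interval's intensity by its duration and average over T = 95 min:
Σ tᵢ·10^(Lᵢ/10) = 90·10^(76.9/10) + 5·10^(66.8/10) = 4.432e+09.
L_eq = 10·log₁₀(4.432e+09/95) = 76.69 dB.

76.7 dB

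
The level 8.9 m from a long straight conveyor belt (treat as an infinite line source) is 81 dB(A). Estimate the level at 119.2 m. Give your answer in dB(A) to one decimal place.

For a line source, L₂ = L₁ − 10·log₁₀(r₂/r₁).
L₂ = 81 − 10·log₁₀(119.2/8.9) = 81 − 11.269 = 69.73 dB(A).

69.7 dB(A)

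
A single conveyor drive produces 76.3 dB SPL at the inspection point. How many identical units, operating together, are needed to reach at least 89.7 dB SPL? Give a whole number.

22

The shortfall is 89.7 − 76.3 = 13.4 dB, and N units add 10·log₁₀ N, so need 10·log₁₀ N ≥ 13.4.
N ≥ 10^(13.4/10) = 21.878, so N = 22.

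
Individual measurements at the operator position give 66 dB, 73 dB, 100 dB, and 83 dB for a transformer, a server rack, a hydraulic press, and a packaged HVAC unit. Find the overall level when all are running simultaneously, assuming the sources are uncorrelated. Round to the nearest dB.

For uncorrelated sources the intensities add, so convert each level to linear form, sum, and take 10·log₁₀ of the total.
Σ 10^(L/10) = 10^(66/10) + 10^(73/10) + 10^(100/10) + 10^(83/10) = 1.022e+10.
L_total = 10·log₁₀(1.022e+10) = 100.10 dB.

100 dB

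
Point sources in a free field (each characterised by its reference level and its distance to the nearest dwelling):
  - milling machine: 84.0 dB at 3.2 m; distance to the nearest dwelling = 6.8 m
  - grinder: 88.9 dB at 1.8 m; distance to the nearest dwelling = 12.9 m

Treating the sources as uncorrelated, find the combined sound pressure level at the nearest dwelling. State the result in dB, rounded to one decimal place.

78.5 dB

Apply inverse-square spreading to bring every level to the receiver, then sum 10^(L/10).
milling machine: 84.0 − 20·log₁₀(6.8/3.2) = 84.0 − 6.55 = 77.45 dB.
grinder: 88.9 − 20·log₁₀(12.9/1.8) = 88.9 − 17.11 = 71.79 dB.
Σ 10^(L/10) = 7.074e+07 → L_total = 10·log₁₀(7.074e+07) = 78.50 dB.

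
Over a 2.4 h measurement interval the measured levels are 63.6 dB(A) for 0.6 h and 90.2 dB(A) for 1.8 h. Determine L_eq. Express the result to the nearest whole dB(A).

89 dB(A)

The energy average is taken in the linear domain: L_eq = 10·log₁₀[(Σ tᵢ·10^(Lᵢ/10))/T], T = 2.4 h.
Σ tᵢ·10^(Lᵢ/10) = 0.6·10^(63.6/10) + 1.8·10^(90.2/10) = 1.886e+09.
L_eq = 10·log₁₀(1.886e+09/2.4) = 88.95 dB(A).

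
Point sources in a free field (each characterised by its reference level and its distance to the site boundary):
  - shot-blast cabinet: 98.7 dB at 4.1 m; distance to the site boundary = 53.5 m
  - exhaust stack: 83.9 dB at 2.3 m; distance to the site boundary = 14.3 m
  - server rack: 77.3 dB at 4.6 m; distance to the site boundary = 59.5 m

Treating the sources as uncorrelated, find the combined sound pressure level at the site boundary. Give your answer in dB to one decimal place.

Propagate each source to the receiver with L = L_ref − 20·log₁₀(r/r_ref), then add intensities.
shot-blast cabinet: 98.7 − 20·log₁₀(53.5/4.1) = 98.7 − 22.31 = 76.39 dB.
exhaust stack: 83.9 − 20·log₁₀(14.3/2.3) = 83.9 − 15.87 = 68.03 dB.
server rack: 77.3 − 20·log₁₀(59.5/4.6) = 77.3 − 22.24 = 55.06 dB.
Σ 10^(L/10) = 5.021e+07 → L_total = 10·log₁₀(5.021e+07) = 77.01 dB.

77.0 dB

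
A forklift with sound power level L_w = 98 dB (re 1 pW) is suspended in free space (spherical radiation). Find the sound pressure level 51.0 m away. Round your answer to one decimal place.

52.9 dB

Free-field spherical radiation: L_p = L_w − 10·log₁₀(4π·r²), r = 51.0 m.
4π·r² = 3.269e+04 m², 10·log₁₀ of that is 45.144 dB.
L_p = 98 − 45.144 = 52.86 dB.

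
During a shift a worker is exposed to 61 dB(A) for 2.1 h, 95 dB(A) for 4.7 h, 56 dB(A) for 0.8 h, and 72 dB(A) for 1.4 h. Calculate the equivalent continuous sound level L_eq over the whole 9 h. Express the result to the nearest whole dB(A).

92 dB(A)

The energy average is taken in the linear domain: L_eq = 10·log₁₀[(Σ tᵢ·10^(Lᵢ/10))/T], T = 9 h.
Σ tᵢ·10^(Lᵢ/10) = 2.1·10^(61/10) + 4.7·10^(95/10) + 0.8·10^(56/10) + 1.4·10^(72/10) = 1.489e+10.
L_eq = 10·log₁₀(1.489e+10/9) = 92.19 dB(A).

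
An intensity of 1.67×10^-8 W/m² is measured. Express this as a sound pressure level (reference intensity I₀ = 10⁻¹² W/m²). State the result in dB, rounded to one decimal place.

I/I₀ = 1.67×10^-8/10⁻¹² = 1.67×10^4, and L = 10·log₁₀(I/I₀).
L = 10·(0.2227 + 4) = 42.23 dB.

42.2 dB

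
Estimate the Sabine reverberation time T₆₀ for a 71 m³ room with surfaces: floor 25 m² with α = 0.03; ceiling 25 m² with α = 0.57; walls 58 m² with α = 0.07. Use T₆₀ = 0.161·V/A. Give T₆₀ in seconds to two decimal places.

0.60 s

A = Σ Sᵢαᵢ = 25·0.03 + 25·0.57 + 58·0.07 = 19.06 m².
T₆₀ = 0.161 × 71 / 19.06 = 0.600 s.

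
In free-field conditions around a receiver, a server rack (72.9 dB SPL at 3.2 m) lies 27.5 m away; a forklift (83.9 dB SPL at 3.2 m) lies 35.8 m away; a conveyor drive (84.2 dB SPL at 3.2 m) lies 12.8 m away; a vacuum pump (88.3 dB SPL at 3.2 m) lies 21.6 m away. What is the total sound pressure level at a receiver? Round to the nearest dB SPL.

First find each source's level at the receiver (point-source: −20·log₁₀(r/r_ref)), then combine on an intensity basis.
server rack: 72.9 − 20·log₁₀(27.5/3.2) = 72.9 − 18.68 = 54.22 dB SPL.
forklift: 83.9 − 20·log₁₀(35.8/3.2) = 83.9 − 20.97 = 62.93 dB SPL.
conveyor drive: 84.2 − 20·log₁₀(12.8/3.2) = 84.2 − 12.04 = 72.16 dB SPL.
vacuum pump: 88.3 − 20·log₁₀(21.6/3.2) = 88.3 − 16.59 = 71.71 dB SPL.
Σ 10^(L/10) = 3.350e+07 → L_total = 10·log₁₀(3.350e+07) = 75.25 dB SPL.

75 dB SPL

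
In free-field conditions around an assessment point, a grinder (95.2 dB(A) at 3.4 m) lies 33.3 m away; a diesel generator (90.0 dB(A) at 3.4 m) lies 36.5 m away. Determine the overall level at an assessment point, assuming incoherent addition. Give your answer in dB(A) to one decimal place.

First find each source's level at the receiver (point-source: −20·log₁₀(r/r_ref)), then combine on an intensity basis.
grinder: 95.2 − 20·log₁₀(33.3/3.4) = 95.2 − 19.82 = 75.38 dB(A).
diesel generator: 90.0 − 20·log₁₀(36.5/3.4) = 90.0 − 20.62 = 69.38 dB(A).
Σ 10^(L/10) = 4.320e+07 → L_total = 10·log₁₀(4.320e+07) = 76.35 dB(A).

76.4 dB(A)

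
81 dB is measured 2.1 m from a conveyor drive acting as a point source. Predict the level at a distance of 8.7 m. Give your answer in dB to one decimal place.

68.7 dB

For a point source, L₂ = L₁ − 20·log₁₀(r₂/r₁).
L₂ = 81 − 20·log₁₀(8.7/2.1) = 81 − 12.346 = 68.65 dB.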